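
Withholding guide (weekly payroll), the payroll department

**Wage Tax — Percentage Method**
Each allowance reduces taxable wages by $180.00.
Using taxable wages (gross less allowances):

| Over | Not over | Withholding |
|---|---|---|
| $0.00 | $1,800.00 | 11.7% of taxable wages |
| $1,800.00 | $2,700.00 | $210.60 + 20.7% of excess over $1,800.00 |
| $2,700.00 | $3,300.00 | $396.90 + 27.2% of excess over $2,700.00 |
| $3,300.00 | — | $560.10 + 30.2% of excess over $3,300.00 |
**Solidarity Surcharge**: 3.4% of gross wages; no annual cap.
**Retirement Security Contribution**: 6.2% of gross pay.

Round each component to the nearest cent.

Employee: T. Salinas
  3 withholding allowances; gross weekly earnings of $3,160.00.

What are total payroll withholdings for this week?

$683.70

Wage Tax: taxable = $3,160.00 − 3×$180.00 = $2,620.00
  $210.60 + 20.7% × ($2,620.00 − $1,800.00) = $210.60 + 20.7% × $820.00 = $380.34
Solidarity Surcharge: 3.4% × $3,160.00 = $107.44
Retirement Security Contribution: 6.2% × $3,160.00 = $195.92
Total: $380.34 + $107.44 + $195.92 = $683.70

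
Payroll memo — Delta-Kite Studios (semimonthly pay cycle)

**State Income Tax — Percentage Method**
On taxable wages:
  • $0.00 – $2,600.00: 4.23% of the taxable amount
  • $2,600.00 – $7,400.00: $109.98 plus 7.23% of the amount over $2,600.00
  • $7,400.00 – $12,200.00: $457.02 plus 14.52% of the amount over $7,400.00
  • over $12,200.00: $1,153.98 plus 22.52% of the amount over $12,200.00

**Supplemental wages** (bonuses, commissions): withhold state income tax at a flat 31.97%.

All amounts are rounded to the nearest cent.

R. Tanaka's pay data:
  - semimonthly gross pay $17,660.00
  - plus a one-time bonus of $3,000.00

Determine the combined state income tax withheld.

State Income Tax: taxable = $17,660.00
  $1,153.98 + 22.52% × ($17,660.00 − $12,200.00) = $1,153.98 + 22.52% × $5,460.00 = $2,383.57
Supplemental (31.97% flat on bonus): 31.97% × $3,000.00 = $959.10
Total state income tax: $2,383.57 + $959.10 = $3,342.67

$3,342.67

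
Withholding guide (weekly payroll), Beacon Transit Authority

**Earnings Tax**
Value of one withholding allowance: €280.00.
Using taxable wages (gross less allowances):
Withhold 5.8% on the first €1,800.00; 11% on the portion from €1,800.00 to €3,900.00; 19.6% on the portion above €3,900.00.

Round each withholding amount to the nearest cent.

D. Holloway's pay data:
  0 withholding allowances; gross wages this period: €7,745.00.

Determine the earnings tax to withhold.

€1,089.02

Earnings Tax: taxable = €7,745.00
  €335.40 + 19.6% × (€7,745.00 − €3,900.00) = €335.40 + 19.6% × €3,845.00 = €1,089.02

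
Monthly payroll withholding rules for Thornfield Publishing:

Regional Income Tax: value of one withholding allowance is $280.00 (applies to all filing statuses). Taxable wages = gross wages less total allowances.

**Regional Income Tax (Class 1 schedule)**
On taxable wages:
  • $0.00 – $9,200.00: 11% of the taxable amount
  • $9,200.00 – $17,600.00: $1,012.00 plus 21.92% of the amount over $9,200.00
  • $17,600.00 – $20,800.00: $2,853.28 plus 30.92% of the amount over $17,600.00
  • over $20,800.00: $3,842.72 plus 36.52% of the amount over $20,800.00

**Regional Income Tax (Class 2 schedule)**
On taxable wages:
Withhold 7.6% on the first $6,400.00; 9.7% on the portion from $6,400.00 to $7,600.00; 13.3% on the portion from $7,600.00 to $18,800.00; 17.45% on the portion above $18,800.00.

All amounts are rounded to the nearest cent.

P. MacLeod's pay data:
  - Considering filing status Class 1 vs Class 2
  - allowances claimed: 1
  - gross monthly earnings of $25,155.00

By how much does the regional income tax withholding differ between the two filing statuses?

Regional Income Tax (Class 1): taxable = $25,155.00 − 1×$280.00 = $24,875.00
  $3,842.72 + 36.52% × ($24,875.00 − $20,800.00) = $3,842.72 + 36.52% × $4,075.00 = $5,330.91
Regional Income Tax (Class 2): taxable = $25,155.00 − 1×$280.00 = $24,875.00
  $2,092.40 + 17.45% × ($24,875.00 − $18,800.00) = $2,092.40 + 17.45% × $6,075.00 = $3,152.49
Difference: |$5,330.91 − $3,152.49| = $2,178.42 (higher under Class 1)

$2,178.42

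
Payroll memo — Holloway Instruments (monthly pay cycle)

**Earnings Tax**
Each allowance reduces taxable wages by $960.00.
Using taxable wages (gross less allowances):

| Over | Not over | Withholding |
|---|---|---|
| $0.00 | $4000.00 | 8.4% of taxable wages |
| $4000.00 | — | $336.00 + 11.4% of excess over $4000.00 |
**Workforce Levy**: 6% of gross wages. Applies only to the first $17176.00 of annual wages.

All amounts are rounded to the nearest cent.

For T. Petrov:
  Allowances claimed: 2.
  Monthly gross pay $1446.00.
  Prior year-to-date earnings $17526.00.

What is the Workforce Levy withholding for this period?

$0.00

Workforce Levy: YTD $17526.00 ≥ cap $17176.00 → $0.00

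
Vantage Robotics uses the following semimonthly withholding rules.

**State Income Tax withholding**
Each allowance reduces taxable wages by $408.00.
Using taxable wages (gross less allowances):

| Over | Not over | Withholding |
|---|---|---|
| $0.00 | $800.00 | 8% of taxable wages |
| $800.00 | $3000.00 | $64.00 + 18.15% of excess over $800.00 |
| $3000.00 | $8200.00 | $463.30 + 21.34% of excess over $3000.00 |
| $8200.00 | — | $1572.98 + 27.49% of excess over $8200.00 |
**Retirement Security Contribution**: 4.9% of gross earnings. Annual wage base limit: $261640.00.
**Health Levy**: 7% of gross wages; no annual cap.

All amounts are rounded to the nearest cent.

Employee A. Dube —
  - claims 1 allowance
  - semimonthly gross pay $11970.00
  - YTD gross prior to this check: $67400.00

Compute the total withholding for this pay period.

State Income Tax: taxable = $11970.00 − 1×$408.00 = $11562.00
  $1572.98 + 27.49% × ($11562.00 − $8200.00) = $1572.98 + 27.49% × $3362.00 = $2497.19
Retirement Security Contribution: 4.9% × $11970.00 = $586.53
Health Levy: 7% × $11970.00 = $837.90
Total: $2497.19 + $586.53 + $837.90 = $3921.62

$3921.62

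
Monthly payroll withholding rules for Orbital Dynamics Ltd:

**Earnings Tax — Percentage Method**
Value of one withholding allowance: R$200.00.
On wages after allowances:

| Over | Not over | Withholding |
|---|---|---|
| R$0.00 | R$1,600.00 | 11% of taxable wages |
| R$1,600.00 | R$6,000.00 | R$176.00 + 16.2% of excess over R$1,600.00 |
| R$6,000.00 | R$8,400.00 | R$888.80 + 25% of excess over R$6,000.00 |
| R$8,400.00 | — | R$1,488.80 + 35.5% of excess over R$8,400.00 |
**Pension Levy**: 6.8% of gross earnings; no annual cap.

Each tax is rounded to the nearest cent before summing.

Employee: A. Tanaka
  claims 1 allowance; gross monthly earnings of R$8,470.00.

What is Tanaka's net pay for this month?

R$6,437.74

Earnings Tax: taxable = R$8,470.00 − 1×R$200.00 = R$8,270.00
  R$888.80 + 25% × (R$8,270.00 − R$6,000.00) = R$888.80 + 25% × R$2,270.00 = R$1,456.30
Pension Levy: 6.8% × R$8,470.00 = R$575.96
Total withheld: R$1,456.30 + R$575.96 = R$2,032.26
Net pay: R$8,470.00 − R$2,032.26 = R$6,437.74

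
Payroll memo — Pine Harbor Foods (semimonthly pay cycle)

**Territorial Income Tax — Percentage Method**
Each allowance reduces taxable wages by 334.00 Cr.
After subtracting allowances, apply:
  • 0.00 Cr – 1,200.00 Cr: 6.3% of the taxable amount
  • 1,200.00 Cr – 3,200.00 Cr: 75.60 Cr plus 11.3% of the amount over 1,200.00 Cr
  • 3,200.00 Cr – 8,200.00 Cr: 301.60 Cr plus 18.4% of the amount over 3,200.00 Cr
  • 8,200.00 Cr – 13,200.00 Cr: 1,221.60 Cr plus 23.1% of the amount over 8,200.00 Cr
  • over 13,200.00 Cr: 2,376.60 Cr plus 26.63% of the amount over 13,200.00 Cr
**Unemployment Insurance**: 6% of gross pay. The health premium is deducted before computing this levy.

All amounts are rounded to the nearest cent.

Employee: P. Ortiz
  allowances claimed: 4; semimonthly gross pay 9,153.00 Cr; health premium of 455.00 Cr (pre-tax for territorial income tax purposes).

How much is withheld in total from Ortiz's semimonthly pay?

Territorial Income Tax: taxable = 9,153.00 Cr − 455.00 Cr − 4×334.00 Cr = 7,362.00 Cr
  301.60 Cr + 18.4% × (7,362.00 Cr − 3,200.00 Cr) = 301.60 Cr + 18.4% × 4,162.00 Cr = 1,067.41 Cr
Unemployment Insurance: 6% × 8,698.00 Cr = 521.88 Cr
Total: 1,067.41 Cr + 521.88 Cr = 1,589.29 Cr

1,589.29 Cr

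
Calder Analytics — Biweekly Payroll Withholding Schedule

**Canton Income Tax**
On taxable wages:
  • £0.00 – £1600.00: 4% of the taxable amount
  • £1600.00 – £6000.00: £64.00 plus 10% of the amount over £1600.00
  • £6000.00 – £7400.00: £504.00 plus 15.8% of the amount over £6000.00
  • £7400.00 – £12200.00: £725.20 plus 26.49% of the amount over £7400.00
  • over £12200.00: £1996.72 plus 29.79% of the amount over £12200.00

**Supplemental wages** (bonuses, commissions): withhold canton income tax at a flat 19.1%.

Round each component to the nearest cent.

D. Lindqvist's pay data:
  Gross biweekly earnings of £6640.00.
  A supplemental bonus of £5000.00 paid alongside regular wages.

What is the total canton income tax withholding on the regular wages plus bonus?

Canton Income Tax: taxable = £6640.00
  £504.00 + 15.8% × (£6640.00 − £6000.00) = £504.00 + 15.8% × £640.00 = £605.12
Supplemental (19.1% flat on bonus): 19.1% × £5000.00 = £955.00
Total canton income tax: £605.12 + £955.00 = £1560.12

£1560.12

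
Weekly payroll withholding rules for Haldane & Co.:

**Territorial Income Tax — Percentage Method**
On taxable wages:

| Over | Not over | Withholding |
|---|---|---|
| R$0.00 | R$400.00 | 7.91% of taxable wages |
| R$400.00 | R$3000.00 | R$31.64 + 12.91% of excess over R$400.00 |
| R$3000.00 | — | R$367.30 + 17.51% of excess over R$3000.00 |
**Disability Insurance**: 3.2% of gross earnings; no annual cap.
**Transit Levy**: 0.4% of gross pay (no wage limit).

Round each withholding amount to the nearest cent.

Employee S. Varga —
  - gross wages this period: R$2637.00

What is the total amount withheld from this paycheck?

R$415.37

Territorial Income Tax: taxable = R$2637.00
  R$31.64 + 12.91% × (R$2637.00 − R$400.00) = R$31.64 + 12.91% × R$2237.00 = R$320.44
Disability Insurance: 3.2% × R$2637.00 = R$84.38
Transit Levy: 0.4% × R$2637.00 = R$10.55
Total: R$320.44 + R$84.38 + R$10.55 = R$415.37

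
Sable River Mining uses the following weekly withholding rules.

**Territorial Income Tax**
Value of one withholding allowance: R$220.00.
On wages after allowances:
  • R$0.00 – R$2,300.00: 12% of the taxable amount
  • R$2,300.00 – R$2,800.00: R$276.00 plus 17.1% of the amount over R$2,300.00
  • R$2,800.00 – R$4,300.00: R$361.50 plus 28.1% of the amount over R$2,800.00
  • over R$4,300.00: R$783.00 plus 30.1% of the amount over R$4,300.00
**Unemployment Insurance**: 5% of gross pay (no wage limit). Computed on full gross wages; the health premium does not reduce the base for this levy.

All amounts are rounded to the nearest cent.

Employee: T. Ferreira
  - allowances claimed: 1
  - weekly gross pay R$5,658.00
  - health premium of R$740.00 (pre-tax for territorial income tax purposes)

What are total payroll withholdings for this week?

Territorial Income Tax: taxable = R$5,658.00 − R$740.00 − 1×R$220.00 = R$4,698.00
  R$783.00 + 30.1% × (R$4,698.00 − R$4,300.00) = R$783.00 + 30.1% × R$398.00 = R$902.80
Unemployment Insurance: 5% × R$5,658.00 = R$282.90
Total: R$902.80 + R$282.90 = R$1,185.70

R$1,185.70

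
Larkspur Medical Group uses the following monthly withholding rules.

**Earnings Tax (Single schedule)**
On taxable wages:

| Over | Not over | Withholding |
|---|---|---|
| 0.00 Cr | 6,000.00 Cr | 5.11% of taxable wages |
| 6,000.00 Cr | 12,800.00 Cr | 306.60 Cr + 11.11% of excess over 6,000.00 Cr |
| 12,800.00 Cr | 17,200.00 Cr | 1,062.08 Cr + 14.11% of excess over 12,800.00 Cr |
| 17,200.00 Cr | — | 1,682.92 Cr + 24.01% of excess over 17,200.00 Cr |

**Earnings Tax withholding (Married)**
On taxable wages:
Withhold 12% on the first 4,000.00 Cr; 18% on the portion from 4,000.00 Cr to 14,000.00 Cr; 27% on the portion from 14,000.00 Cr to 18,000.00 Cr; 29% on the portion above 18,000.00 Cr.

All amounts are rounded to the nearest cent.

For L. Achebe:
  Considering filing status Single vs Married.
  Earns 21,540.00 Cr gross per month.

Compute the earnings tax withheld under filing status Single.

Earnings Tax (Single): taxable = 21,540.00 Cr
  1,682.92 Cr + 24.01% × (21,540.00 Cr − 17,200.00 Cr) = 1,682.92 Cr + 24.01% × 4,340.00 Cr = 2,724.95 Cr

2,724.95 Cr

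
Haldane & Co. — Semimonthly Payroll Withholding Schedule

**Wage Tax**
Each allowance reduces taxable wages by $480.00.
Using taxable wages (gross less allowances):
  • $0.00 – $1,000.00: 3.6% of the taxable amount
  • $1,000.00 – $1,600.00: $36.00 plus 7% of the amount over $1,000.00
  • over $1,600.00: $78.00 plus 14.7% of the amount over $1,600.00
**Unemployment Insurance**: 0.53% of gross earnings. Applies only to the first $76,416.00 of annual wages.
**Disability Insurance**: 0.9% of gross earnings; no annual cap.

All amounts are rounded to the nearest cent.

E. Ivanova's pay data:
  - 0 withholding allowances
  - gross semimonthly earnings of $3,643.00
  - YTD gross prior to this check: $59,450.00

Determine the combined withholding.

$430.42

Wage Tax: taxable = $3,643.00
  $78.00 + 14.7% × ($3,643.00 − $1,600.00) = $78.00 + 14.7% × $2,043.00 = $378.32
Unemployment Insurance: 0.53% × $3,643.00 = $19.31
Disability Insurance: 0.9% × $3,643.00 = $32.79
Total: $378.32 + $19.31 + $32.79 = $430.42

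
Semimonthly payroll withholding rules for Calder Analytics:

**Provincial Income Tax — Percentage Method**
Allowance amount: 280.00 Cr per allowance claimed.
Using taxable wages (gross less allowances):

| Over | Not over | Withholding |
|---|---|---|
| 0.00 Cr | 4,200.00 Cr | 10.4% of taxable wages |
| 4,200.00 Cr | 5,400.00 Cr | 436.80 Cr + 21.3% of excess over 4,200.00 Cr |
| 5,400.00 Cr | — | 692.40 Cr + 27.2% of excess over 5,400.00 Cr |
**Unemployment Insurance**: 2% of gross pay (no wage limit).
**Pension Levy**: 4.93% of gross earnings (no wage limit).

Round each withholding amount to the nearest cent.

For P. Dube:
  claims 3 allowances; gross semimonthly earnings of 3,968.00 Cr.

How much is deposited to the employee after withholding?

Provincial Income Tax: taxable = 3,968.00 Cr − 3×280.00 Cr = 3,128.00 Cr
  10.4% × 3,128.00 Cr = 325.31 Cr
Unemployment Insurance: 2% × 3,968.00 Cr = 79.36 Cr
Pension Levy: 4.93% × 3,968.00 Cr = 195.62 Cr
Total withheld: 325.31 Cr + 79.36 Cr + 195.62 Cr = 600.29 Cr
Net pay: 3,968.00 Cr − 600.29 Cr = 3,367.71 Cr

3,367.71 Cr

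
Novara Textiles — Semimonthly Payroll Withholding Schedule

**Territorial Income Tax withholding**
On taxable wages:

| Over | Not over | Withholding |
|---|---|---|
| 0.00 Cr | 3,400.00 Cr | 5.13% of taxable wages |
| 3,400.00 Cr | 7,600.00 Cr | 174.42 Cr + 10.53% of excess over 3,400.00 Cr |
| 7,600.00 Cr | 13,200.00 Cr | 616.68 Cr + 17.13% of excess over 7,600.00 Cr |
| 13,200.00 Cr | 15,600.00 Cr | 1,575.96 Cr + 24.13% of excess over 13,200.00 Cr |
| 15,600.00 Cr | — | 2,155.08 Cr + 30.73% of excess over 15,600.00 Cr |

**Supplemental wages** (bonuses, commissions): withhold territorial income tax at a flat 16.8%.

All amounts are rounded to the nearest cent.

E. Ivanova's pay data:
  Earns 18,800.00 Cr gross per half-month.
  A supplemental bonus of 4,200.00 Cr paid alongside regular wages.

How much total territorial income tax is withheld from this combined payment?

Territorial Income Tax: taxable = 18,800.00 Cr
  2,155.08 Cr + 30.73% × (18,800.00 Cr − 15,600.00 Cr) = 2,155.08 Cr + 30.73% × 3,200.00 Cr = 3,138.44 Cr
Supplemental (16.8% flat on bonus): 16.8% × 4,200.00 Cr = 705.60 Cr
Total territorial income tax: 3,138.44 Cr + 705.60 Cr = 3,844.04 Cr

3,844.04 Cr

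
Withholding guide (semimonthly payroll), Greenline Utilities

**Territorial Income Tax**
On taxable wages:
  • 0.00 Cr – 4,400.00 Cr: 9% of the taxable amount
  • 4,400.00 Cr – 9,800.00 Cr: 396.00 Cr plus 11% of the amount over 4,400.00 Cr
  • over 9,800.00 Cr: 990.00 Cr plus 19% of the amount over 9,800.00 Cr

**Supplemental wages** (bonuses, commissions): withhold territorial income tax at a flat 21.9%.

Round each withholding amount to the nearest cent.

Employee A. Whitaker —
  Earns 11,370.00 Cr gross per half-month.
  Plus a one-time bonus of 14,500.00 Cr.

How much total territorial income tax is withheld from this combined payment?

Territorial Income Tax: taxable = 11,370.00 Cr
  990.00 Cr + 19% × (11,370.00 Cr − 9,800.00 Cr) = 990.00 Cr + 19% × 1,570.00 Cr = 1,288.30 Cr
Supplemental (21.9% flat on bonus): 21.9% × 14,500.00 Cr = 3,175.50 Cr
Total territorial income tax: 1,288.30 Cr + 3,175.50 Cr = 4,463.80 Cr

4,463.80 Cr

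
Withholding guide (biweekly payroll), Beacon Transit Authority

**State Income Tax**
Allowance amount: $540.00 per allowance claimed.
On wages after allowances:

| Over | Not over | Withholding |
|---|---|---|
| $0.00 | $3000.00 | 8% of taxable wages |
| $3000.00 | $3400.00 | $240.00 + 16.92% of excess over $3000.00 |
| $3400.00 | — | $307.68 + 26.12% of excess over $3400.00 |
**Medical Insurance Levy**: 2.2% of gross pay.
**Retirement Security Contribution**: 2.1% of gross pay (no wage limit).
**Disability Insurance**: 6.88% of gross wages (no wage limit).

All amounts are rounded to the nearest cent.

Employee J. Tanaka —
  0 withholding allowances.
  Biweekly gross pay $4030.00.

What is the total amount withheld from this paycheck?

State Income Tax: taxable = $4030.00
  $307.68 + 26.12% × ($4030.00 − $3400.00) = $307.68 + 26.12% × $630.00 = $472.24
Medical Insurance Levy: 2.2% × $4030.00 = $88.66
Retirement Security Contribution: 2.1% × $4030.00 = $84.63
Disability Insurance: 6.88% × $4030.00 = $277.26
Total: $472.24 + $88.66 + $84.63 + $277.26 = $922.79

$922.79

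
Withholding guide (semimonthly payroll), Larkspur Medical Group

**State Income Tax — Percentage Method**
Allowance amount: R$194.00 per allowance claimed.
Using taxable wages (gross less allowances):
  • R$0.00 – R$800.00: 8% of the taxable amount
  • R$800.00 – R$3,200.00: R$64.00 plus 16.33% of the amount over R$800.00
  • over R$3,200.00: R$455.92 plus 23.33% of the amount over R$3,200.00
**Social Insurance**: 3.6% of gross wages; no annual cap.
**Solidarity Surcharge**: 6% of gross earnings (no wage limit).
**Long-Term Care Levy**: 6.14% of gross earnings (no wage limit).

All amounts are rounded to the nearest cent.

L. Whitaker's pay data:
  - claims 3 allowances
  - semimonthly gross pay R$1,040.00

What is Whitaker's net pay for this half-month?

R$839.66

State Income Tax: taxable = R$1,040.00 − 3×R$194.00 = R$458.00
  8% × R$458.00 = R$36.64
Social Insurance: 3.6% × R$1,040.00 = R$37.44
Solidarity Surcharge: 6% × R$1,040.00 = R$62.40
Long-Term Care Levy: 6.14% × R$1,040.00 = R$63.86
Total withheld: R$36.64 + R$37.44 + R$62.40 + R$63.86 = R$200.34
Net pay: R$1,040.00 − R$200.34 = R$839.66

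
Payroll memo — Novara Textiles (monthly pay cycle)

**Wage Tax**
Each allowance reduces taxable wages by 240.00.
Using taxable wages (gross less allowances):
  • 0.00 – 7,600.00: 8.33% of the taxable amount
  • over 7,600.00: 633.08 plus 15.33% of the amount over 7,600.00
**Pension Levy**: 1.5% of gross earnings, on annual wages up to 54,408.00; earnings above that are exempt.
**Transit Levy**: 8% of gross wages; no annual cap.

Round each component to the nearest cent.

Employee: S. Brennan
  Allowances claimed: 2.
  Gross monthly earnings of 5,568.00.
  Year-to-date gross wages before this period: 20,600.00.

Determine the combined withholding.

Wage Tax: taxable = 5,568.00 − 2×240.00 = 5,088.00
  8.33% × 5,088.00 = 423.83
Pension Levy: 1.5% × 5,568.00 = 83.52
Transit Levy: 8% × 5,568.00 = 445.44
Total: 423.83 + 83.52 + 445.44 = 952.79

952.79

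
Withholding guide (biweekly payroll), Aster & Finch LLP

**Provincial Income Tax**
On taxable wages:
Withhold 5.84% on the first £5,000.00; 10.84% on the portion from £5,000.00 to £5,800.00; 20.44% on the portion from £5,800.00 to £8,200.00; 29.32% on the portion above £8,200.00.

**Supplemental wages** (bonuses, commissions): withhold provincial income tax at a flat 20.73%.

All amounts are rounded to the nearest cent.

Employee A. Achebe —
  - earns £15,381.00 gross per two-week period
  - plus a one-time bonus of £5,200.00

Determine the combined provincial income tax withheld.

Provincial Income Tax: taxable = £15,381.00
  £869.28 + 29.32% × (£15,381.00 − £8,200.00) = £869.28 + 29.32% × £7,181.00 = £2,974.75
Supplemental (20.73% flat on bonus): 20.73% × £5,200.00 = £1,077.96
Total provincial income tax: £2,974.75 + £1,077.96 = £4,052.71

£4,052.71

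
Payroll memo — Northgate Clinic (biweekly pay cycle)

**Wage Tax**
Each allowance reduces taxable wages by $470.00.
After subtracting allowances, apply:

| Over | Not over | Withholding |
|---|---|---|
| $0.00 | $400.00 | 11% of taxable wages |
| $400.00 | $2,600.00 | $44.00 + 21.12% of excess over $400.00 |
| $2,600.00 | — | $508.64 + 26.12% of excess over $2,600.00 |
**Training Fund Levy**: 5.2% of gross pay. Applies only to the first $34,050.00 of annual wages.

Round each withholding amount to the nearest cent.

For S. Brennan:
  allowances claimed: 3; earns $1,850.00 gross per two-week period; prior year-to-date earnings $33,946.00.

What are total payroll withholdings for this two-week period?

$57.86

Wage Tax: taxable = $1,850.00 − 3×$470.00 = $440.00
  $44.00 + 21.12% × ($440.00 − $400.00) = $44.00 + 21.12% × $40.00 = $52.45
Training Fund Levy: cap $34,050.00 − YTD $33,946.00 = $104.00 subject; 5.2% × $104.00 = $5.41
Total: $52.45 + $5.41 = $57.86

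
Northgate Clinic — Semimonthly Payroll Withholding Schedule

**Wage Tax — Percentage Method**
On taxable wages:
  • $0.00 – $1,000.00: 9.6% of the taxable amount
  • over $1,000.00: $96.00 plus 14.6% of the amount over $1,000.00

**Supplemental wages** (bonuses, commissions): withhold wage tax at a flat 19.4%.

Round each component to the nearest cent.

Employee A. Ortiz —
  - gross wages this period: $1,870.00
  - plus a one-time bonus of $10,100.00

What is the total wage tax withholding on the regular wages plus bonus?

$2,182.42

Wage Tax: taxable = $1,870.00
  $96.00 + 14.6% × ($1,870.00 − $1,000.00) = $96.00 + 14.6% × $870.00 = $223.02
Supplemental (19.4% flat on bonus): 19.4% × $10,100.00 = $1,959.40
Total wage tax: $223.02 + $1,959.40 = $2,182.42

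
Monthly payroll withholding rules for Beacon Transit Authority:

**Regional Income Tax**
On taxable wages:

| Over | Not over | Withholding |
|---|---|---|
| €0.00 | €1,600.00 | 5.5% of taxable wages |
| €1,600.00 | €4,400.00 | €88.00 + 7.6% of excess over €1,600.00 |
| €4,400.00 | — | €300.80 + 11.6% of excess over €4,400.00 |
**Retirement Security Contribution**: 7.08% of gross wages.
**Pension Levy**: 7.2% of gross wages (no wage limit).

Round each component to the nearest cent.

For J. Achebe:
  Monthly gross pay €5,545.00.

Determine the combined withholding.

€1,225.45

Regional Income Tax: taxable = €5,545.00
  €300.80 + 11.6% × (€5,545.00 − €4,400.00) = €300.80 + 11.6% × €1,145.00 = €433.62
Retirement Security Contribution: 7.08% × €5,545.00 = €392.59
Pension Levy: 7.2% × €5,545.00 = €399.24
Total: €433.62 + €392.59 + €399.24 = €1,225.45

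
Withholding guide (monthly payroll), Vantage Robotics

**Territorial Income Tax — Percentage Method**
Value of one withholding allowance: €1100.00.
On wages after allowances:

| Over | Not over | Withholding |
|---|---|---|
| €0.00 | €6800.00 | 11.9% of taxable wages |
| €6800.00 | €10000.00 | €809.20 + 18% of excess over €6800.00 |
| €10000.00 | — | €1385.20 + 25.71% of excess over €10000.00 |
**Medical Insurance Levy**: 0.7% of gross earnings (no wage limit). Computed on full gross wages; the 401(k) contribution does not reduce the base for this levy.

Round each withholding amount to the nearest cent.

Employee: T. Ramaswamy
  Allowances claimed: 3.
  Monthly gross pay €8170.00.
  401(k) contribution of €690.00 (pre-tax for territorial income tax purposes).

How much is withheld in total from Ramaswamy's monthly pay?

Territorial Income Tax: taxable = €8170.00 − €690.00 − 3×€1100.00 = €4180.00
  11.9% × €4180.00 = €497.42
Medical Insurance Levy: 0.7% × €8170.00 = €57.19
Total: €497.42 + €57.19 = €554.61

€554.61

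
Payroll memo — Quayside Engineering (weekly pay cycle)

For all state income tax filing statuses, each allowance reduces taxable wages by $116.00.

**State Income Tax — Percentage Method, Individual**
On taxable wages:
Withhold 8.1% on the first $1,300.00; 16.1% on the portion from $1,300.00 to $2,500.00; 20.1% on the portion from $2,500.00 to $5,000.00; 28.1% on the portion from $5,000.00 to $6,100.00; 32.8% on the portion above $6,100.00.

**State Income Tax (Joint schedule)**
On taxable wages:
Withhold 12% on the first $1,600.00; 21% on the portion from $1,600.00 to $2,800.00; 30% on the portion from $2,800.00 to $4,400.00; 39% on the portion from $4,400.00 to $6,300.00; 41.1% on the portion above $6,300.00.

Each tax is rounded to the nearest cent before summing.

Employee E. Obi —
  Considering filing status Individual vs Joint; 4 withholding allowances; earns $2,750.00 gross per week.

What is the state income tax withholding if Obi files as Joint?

State Income Tax (Joint): taxable = $2,750.00 − 4×$116.00 = $2,286.00
  $192.00 + 21% × ($2,286.00 − $1,600.00) = $192.00 + 21% × $686.00 = $336.06

$336.06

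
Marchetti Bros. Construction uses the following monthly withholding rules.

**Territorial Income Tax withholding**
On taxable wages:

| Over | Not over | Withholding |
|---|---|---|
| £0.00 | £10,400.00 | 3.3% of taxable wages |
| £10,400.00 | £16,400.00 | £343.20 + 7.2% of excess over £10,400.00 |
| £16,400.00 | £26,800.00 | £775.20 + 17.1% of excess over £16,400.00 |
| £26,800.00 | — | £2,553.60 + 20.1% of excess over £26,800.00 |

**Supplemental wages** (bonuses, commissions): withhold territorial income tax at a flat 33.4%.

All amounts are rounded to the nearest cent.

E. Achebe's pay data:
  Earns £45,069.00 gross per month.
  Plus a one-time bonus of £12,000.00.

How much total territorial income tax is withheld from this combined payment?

Territorial Income Tax: taxable = £45,069.00
  £2,553.60 + 20.1% × (£45,069.00 − £26,800.00) = £2,553.60 + 20.1% × £18,269.00 = £6,225.67
Supplemental (33.4% flat on bonus): 33.4% × £12,000.00 = £4,008.00
Total territorial income tax: £6,225.67 + £4,008.00 = £10,233.67

£10,233.67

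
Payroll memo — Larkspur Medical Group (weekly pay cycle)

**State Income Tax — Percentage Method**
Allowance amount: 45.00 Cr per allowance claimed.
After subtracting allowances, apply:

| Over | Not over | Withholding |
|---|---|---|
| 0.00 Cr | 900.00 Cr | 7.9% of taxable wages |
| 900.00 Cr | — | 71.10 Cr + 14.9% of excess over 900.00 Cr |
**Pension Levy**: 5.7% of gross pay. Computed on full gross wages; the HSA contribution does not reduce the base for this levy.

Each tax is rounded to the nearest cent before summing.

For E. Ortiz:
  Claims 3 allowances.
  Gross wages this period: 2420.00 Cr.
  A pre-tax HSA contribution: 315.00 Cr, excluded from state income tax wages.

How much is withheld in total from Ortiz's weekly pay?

State Income Tax: taxable = 2420.00 Cr − 315.00 Cr − 3×45.00 Cr = 1970.00 Cr
  71.10 Cr + 14.9% × (1970.00 Cr − 900.00 Cr) = 71.10 Cr + 14.9% × 1070.00 Cr = 230.53 Cr
Pension Levy: 5.7% × 2420.00 Cr = 137.94 Cr
Total: 230.53 Cr + 137.94 Cr = 368.47 Cr

368.47 Cr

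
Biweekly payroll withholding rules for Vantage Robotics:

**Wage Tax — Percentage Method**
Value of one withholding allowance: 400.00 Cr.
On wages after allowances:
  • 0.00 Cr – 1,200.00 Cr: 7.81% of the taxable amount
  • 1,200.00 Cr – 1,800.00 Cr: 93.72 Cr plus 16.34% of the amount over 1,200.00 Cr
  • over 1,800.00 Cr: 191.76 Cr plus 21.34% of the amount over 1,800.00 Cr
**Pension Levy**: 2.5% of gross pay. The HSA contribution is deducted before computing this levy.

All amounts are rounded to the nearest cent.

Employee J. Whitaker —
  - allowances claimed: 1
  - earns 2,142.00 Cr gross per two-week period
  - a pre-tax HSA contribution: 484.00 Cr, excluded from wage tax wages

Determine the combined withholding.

144.65 Cr

Wage Tax: taxable = 2,142.00 Cr − 484.00 Cr − 1×400.00 Cr = 1,258.00 Cr
  93.72 Cr + 16.34% × (1,258.00 Cr − 1,200.00 Cr) = 93.72 Cr + 16.34% × 58.00 Cr = 103.20 Cr
Pension Levy: 2.5% × 1,658.00 Cr = 41.45 Cr
Total: 103.20 Cr + 41.45 Cr = 144.65 Cr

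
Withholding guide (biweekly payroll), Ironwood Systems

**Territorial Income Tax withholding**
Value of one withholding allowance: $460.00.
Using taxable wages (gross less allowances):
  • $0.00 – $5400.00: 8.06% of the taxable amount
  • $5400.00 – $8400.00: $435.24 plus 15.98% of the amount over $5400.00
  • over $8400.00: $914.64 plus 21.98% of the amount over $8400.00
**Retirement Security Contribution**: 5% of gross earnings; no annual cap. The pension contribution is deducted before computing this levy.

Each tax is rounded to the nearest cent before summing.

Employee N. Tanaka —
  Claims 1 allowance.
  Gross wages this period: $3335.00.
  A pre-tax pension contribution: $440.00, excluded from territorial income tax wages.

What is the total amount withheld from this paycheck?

Territorial Income Tax: taxable = $3335.00 − $440.00 − 1×$460.00 = $2435.00
  8.06% × $2435.00 = $196.26
Retirement Security Contribution: 5% × $2895.00 = $144.75
Total: $196.26 + $144.75 = $341.01

$341.01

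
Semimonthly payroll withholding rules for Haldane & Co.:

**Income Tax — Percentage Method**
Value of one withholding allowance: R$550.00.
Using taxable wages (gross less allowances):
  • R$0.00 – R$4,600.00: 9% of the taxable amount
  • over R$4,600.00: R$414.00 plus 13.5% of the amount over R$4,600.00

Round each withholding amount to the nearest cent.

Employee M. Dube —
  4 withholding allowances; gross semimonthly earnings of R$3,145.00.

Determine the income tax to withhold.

Income Tax: taxable = R$3,145.00 − 4×R$550.00 = R$945.00
  9% × R$945.00 = R$85.05

R$85.05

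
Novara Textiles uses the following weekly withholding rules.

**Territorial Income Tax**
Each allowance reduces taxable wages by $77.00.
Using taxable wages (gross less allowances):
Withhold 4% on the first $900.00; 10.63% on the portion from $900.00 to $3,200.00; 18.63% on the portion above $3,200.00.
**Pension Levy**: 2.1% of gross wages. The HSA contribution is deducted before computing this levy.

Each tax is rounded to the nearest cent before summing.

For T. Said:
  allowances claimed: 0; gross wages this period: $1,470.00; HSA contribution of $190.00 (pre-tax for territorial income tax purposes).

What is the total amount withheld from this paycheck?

Territorial Income Tax: taxable = $1,470.00 − $190.00 = $1,280.00
  $36.00 + 10.63% × ($1,280.00 − $900.00) = $36.00 + 10.63% × $380.00 = $76.39
Pension Levy: 2.1% × $1,280.00 = $26.88
Total: $76.39 + $26.88 = $103.27

$103.27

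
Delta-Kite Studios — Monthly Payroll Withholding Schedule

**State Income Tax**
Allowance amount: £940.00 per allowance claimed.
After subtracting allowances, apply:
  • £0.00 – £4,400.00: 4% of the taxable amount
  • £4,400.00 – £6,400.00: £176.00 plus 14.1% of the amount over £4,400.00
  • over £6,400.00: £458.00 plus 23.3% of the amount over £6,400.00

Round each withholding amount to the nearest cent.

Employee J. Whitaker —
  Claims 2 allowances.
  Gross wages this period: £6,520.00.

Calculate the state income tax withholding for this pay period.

£209.84

State Income Tax: taxable = £6,520.00 − 2×£940.00 = £4,640.00
  £176.00 + 14.1% × (£4,640.00 − £4,400.00) = £176.00 + 14.1% × £240.00 = £209.84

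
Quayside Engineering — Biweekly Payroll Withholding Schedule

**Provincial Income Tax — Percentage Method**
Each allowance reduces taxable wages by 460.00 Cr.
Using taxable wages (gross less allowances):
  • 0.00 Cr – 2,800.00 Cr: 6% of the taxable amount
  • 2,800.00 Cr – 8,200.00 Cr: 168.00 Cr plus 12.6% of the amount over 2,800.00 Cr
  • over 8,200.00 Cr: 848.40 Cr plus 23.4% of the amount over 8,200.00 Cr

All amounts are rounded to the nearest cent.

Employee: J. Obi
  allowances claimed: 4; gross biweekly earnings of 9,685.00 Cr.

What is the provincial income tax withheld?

803.67 Cr

Provincial Income Tax: taxable = 9,685.00 Cr − 4×460.00 Cr = 7,845.00 Cr
  168.00 Cr + 12.6% × (7,845.00 Cr − 2,800.00 Cr) = 168.00 Cr + 12.6% × 5,045.00 Cr = 803.67 Cr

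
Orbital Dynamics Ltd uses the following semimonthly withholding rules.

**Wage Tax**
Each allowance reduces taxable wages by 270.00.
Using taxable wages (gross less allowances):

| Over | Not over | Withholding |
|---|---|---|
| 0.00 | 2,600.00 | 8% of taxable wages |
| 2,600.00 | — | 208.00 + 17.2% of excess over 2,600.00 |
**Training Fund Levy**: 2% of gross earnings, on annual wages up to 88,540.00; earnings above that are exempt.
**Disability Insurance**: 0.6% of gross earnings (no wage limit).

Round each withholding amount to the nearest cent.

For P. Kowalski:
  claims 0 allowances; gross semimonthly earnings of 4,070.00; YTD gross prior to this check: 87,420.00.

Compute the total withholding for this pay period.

507.66

Wage Tax: taxable = 4,070.00
  208.00 + 17.2% × (4,070.00 − 2,600.00) = 208.00 + 17.2% × 1,470.00 = 460.84
Training Fund Levy: cap 88,540.00 − YTD 87,420.00 = 1,120.00 subject; 2% × 1,120.00 = 22.40
Disability Insurance: 0.6% × 4,070.00 = 24.42
Total: 460.84 + 22.40 + 24.42 = 507.66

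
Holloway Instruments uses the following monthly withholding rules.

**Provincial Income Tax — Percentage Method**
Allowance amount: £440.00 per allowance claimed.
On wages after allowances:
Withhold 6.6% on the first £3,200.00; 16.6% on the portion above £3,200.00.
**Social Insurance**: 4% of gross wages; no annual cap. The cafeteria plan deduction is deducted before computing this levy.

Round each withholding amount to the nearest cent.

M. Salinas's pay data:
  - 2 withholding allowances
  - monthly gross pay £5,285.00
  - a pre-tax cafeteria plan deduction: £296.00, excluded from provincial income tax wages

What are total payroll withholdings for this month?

Provincial Income Tax: taxable = £5,285.00 − £296.00 − 2×£440.00 = £4,109.00
  £211.20 + 16.6% × (£4,109.00 − £3,200.00) = £211.20 + 16.6% × £909.00 = £362.09
Social Insurance: 4% × £4,989.00 = £199.56
Total: £362.09 + £199.56 = £561.65

£561.65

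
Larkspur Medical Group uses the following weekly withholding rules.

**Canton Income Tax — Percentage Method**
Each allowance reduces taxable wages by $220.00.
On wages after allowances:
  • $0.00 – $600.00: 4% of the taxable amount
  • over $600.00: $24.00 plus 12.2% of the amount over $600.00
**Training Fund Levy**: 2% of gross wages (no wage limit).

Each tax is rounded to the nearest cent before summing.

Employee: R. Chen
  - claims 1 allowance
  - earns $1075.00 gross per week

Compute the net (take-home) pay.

Canton Income Tax: taxable = $1075.00 − 1×$220.00 = $855.00
  $24.00 + 12.2% × ($855.00 − $600.00) = $24.00 + 12.2% × $255.00 = $55.11
Training Fund Levy: 2% × $1075.00 = $21.50
Total withheld: $55.11 + $21.50 = $76.61
Net pay: $1075.00 − $76.61 = $998.39

$998.39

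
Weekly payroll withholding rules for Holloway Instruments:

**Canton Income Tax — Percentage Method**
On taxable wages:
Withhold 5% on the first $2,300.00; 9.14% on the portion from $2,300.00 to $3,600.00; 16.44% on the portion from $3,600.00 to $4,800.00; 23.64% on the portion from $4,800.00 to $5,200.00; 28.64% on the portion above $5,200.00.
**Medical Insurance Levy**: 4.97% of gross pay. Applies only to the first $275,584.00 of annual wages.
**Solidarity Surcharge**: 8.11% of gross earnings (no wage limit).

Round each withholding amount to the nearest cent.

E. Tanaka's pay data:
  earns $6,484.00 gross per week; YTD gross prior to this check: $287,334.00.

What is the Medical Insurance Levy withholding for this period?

$0.00

Medical Insurance Levy: YTD $287,334.00 ≥ cap $275,584.00 → $0.00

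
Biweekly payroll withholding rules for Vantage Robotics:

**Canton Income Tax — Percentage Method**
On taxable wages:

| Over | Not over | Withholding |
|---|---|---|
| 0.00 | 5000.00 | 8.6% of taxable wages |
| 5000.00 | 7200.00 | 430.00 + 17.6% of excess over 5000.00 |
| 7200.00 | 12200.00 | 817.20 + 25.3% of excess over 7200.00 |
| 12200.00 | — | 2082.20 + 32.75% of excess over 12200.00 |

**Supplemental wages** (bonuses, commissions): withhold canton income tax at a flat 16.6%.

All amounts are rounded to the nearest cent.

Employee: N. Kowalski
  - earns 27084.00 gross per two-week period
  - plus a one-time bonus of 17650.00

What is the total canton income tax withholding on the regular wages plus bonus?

9886.61

Canton Income Tax: taxable = 27084.00
  2082.20 + 32.75% × (27084.00 − 12200.00) = 2082.20 + 32.75% × 14884.00 = 6956.71
Supplemental (16.6% flat on bonus): 16.6% × 17650.00 = 2929.90
Total canton income tax: 6956.71 + 2929.90 = 9886.61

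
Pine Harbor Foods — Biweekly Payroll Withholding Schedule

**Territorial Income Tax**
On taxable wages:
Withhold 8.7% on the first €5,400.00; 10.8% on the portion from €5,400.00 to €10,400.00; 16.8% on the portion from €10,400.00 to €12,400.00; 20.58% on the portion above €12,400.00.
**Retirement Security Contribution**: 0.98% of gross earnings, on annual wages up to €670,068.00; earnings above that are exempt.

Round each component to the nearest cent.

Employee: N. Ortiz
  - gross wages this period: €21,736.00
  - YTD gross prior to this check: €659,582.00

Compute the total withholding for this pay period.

€3,369.91

Territorial Income Tax: taxable = €21,736.00
  €1,345.80 + 20.58% × (€21,736.00 − €12,400.00) = €1,345.80 + 20.58% × €9,336.00 = €3,267.15
Retirement Security Contribution: cap €670,068.00 − YTD €659,582.00 = €10,486.00 subject; 0.98% × €10,486.00 = €102.76
Total: €3,267.15 + €102.76 = €3,369.91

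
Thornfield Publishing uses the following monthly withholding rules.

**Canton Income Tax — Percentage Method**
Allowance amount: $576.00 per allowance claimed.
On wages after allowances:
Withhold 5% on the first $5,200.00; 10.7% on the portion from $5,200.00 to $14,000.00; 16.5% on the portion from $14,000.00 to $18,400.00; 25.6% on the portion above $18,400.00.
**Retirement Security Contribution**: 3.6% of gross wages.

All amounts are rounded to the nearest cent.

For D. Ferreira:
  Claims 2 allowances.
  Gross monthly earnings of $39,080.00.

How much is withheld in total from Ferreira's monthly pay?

$8,333.65

Canton Income Tax: taxable = $39,080.00 − 2×$576.00 = $37,928.00
  $1,927.60 + 25.6% × ($37,928.00 − $18,400.00) = $1,927.60 + 25.6% × $19,528.00 = $6,926.77
Retirement Security Contribution: 3.6% × $39,080.00 = $1,406.88
Total: $6,926.77 + $1,406.88 = $8,333.65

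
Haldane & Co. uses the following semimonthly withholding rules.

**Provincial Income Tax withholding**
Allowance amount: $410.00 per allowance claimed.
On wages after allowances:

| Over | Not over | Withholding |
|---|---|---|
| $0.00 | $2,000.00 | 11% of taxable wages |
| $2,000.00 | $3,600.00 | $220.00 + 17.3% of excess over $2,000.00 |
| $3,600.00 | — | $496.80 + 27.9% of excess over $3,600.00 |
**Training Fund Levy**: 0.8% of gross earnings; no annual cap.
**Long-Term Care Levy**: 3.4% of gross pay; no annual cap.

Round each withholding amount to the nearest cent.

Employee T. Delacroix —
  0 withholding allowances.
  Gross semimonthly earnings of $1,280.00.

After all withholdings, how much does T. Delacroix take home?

$1,085.44

Provincial Income Tax: taxable = $1,280.00
  11% × $1,280.00 = $140.80
Training Fund Levy: 0.8% × $1,280.00 = $10.24
Long-Term Care Levy: 3.4% × $1,280.00 = $43.52
Total withheld: $140.80 + $10.24 + $43.52 = $194.56
Net pay: $1,280.00 − $194.56 = $1,085.44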